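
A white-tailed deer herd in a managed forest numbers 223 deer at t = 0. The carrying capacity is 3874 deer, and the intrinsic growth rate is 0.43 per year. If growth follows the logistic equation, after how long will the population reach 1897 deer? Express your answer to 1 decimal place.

A = (K − N₀)/N₀ = (3874 − 223)/223 = 16.372.
Solve 3874/(1 + 16.372·e^(−0.43t)) = 1897: 1 + 16.372·e^(−0.43t) = 2.0422, so e^(−0.43t) = 0.063655.
−0.43·t = ln(0.063655) = -2.7543, so t = 2.7543/0.43 = 6.4053.

6.4 years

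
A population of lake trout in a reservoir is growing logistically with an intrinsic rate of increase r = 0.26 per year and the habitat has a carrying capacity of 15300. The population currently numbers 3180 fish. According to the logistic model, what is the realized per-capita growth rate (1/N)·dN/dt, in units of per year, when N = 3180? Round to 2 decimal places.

(1/N)·dN/dt = r(1 − N/K) = 0.26 × (1 − 3180/15300).
= 0.26 × 0.79216 = 0.20596.

0.21 per year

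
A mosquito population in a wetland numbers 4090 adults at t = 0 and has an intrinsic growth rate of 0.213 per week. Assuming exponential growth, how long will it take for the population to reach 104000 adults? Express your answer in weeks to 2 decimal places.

15.19 weeks

Set N₀·e^(rt) = 104000: e^(0.213·t) = 104000/4090 = 25.428.
0.213·t = ln(25.428) = 3.2358, so t = 3.2358/0.213 = 15.192.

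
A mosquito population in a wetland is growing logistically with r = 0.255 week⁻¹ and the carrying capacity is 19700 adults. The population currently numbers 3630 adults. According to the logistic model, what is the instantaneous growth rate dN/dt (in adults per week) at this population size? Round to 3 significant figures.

755 adults per week

dN/dt = rN(1 − N/K) = 0.255 × 3630 × (1 − 3630/19700).
1 − 3630/19700 = 0.81574; dN/dt = 0.255 × 3630 × 0.81574 = 755.09.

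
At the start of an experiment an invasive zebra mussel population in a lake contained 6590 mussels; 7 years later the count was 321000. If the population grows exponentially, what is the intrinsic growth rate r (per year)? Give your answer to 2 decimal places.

0.56 per year

From N(t) = N₀·e^(rt): e^(r·7) = 321000/6590 = 48.71.
r·7 = ln(48.71) = 3.8859, so r = 3.8859/7 = 0.55513.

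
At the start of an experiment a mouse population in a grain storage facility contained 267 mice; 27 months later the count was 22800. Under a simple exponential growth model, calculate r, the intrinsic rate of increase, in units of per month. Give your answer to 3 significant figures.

From N(t) = N₀·e^(rt): e^(r·27) = 22800/267 = 85.393.
r·27 = ln(85.393) = 4.4473, so r = 4.4473/27 = 0.16471.

0.165 per month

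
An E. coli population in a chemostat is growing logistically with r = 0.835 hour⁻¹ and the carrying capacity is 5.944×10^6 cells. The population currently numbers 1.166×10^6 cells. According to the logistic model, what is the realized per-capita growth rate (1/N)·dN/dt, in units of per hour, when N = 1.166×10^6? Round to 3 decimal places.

0.671 per hour

(1/N)·dN/dt = r(1 − N/K) = 0.835 × (1 − 1.166×10^6/5.944×10^6).
= 0.835 × 0.80384 = 0.6712.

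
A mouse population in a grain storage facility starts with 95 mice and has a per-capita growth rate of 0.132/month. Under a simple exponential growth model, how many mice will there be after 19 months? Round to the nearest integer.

N(t) = N₀·e^(rt) = 95 × e^(0.132×19) = 95 × e^2.508.
e^2.508 ≈ 12.28, so N ≈ 95 × 12.28 = 1166.63.

1167 mice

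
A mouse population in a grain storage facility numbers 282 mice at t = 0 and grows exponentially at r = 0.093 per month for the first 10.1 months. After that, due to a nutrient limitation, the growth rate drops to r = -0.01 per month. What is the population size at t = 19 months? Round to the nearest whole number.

Phase 1: N(10.1) = 282·e^(0.093×10.1) = 282·e^0.9393 = 721.41.
Phase 2 runs for 19 − 10.1 = 8.9 months at r = -0.01.
N(19) = 721.41·e^(-0.01×8.9) = 721.41·e^-0.089 = 659.978.

660 mice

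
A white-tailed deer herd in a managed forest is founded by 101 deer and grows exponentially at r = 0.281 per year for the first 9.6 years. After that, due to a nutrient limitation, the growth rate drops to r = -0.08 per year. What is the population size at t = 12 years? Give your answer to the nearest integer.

Phase 1: N(9.6) = 101·e^(0.281×9.6) = 101·e^2.698 = 1499.25.
Phase 2 runs for 12 − 9.6 = 2.4 years at r = -0.08.
N(12) = 1499.25·e^(-0.08×2.4) = 1499.25·e^-0.192 = 1237.34.

1237 deer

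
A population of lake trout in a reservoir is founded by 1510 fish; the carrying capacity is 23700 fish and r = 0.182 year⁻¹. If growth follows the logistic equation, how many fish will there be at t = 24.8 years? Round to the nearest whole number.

A = (K − N₀)/N₀ = (23700 − 1510)/1510 = 14.695.
N(t) = K/(1 + A·e^(−rt)) = 23700/(1 + 14.695×e^(−0.182×24.8)).
e^(−4.514) = 0.010959; denominator = 1 + 14.695×0.010959 = 1.161.
N = 23700/1.161 = 20412.6.

20413 fish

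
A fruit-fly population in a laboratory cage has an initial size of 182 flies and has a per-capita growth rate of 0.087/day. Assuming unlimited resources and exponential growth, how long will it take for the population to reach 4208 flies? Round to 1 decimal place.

Set N₀·e^(rt) = 4208: e^(0.087·t) = 4208/182 = 23.121.
0.087·t = ln(23.121) = 3.1407, so t = 3.1407/0.087 = 36.1.

36.1 days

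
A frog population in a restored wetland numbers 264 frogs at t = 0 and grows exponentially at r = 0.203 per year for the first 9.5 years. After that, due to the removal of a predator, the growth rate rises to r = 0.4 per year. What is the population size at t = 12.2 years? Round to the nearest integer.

Phase 1: N(9.5) = 264·e^(0.203×9.5) = 264·e^1.929 = 1816.1.
Phase 2 runs for 12.2 − 9.5 = 2.7 years at r = 0.4.
N(12.2) = 1816.1·e^(0.4×2.7) = 1816.1·e^1.08 = 5347.85.

5348 frogs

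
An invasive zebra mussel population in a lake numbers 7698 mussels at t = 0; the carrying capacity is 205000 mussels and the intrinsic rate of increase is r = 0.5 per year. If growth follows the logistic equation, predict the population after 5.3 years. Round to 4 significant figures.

A = (K − N₀)/N₀ = (205000 − 7698)/7698 = 25.63.
N(t) = K/(1 + A·e^(−rt)) = 205000/(1 + 25.63×e^(−0.5×5.3)).
e^(−2.65) = 0.070651; denominator = 1 + 25.63×0.070651 = 2.8108.
N = 205000/2.8108 = 72932.7.

72930 mussels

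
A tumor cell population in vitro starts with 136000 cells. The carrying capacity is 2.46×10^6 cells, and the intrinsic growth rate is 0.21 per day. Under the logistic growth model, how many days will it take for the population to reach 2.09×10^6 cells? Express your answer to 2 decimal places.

21.76 days

A = (K − N₀)/N₀ = (2.46×10^6 − 136000)/136000 = 17.088.
Solve 2.46×10^6/(1 + 17.088·e^(−0.21t)) = 2.09×10^6: 1 + 17.088·e^(−0.21t) = 1.177, so e^(−0.21t) = 0.01036.
−0.21·t = ln(0.01036) = -4.5698, so t = 4.5698/0.21 = 21.761.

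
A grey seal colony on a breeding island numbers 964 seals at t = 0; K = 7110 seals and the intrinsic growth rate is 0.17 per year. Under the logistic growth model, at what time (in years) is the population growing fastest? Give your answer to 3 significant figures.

Logistic growth is fastest at N = K/2 = 3555.
A = (K − N₀)/N₀ = 6.3755. Set K/(1 + A·e^(−rt)) = K/2 → A·e^(−rt) = 1.
e^(−0.17t) = 1/6.3755 = 0.15685, so t = ln(6.3755)/0.17 = 1.8525/0.17 = 10.897.

10.9 years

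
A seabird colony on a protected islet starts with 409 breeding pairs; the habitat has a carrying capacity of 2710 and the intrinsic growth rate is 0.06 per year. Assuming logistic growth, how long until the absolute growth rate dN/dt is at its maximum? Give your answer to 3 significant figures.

Logistic growth is fastest at N = K/2 = 1355.
A = (K − N₀)/N₀ = 5.6259. Set K/(1 + A·e^(−rt)) = K/2 → A·e^(−rt) = 1.
e^(−0.06t) = 1/5.6259 = 0.177749, so t = ln(5.6259)/0.06 = 1.7274/0.06 = 28.79.

28.8 years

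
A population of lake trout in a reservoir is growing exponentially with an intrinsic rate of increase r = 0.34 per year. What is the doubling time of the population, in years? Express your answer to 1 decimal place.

2.0 years

Doubling time t_d = ln(2)/r = 0.6931/0.34 = 2.0387.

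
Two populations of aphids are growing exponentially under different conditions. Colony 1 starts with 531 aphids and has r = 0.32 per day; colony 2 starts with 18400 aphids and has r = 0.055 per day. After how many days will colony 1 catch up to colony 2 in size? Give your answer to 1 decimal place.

Set 531·e^(0.32t) = 18400·e^(0.055t).
e^((0.32 − 0.055)t) = 18400/531 → e^(0.265·t) = 34.652.
0.265·t = ln(34.652) = 3.5453, so t = 3.5453/0.265 = 13.379.

13.4 days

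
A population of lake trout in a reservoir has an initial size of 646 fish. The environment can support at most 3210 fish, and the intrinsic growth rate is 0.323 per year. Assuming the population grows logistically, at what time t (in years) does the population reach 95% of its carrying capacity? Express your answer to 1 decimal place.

A = (K − N₀)/N₀ = (3210 − 646)/646 = 3.969.
Solve 3210/(1 + 3.969·e^(−0.323t)) = 3049.5: 1 + 3.969·e^(−0.323t) = 1.0526, so e^(−0.323t) = 0.0132605.
−0.323·t = ln(0.0132605) = -4.323, so t = 4.323/0.323 = 13.384.

13.4 years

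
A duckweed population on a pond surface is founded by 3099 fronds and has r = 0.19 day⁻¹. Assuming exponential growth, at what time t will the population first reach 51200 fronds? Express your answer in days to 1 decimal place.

14.8 days

Set N₀·e^(rt) = 51200: e^(0.19·t) = 51200/3099 = 16.521.
0.19·t = ln(16.521) = 2.8047, so t = 2.8047/0.19 = 14.761.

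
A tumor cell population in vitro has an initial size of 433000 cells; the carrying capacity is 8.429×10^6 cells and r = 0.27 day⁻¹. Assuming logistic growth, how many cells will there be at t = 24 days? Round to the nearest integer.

A = (K − N₀)/N₀ = (8.429×10^6 − 433000)/433000 = 18.467.
N(t) = K/(1 + A·e^(−rt)) = 8.429×10^6/(1 + 18.467×e^(−0.27×24)).
e^(−6.48) = 0.0015338; denominator = 1 + 18.467×0.0015338 = 1.0283.
N = 8.429×10^6/1.0283 = 8.196832×10^6.

8196832 cells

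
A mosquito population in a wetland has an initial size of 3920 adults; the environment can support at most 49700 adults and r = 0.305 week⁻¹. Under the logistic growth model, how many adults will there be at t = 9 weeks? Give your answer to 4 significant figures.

A = (K − N₀)/N₀ = (49700 − 3920)/3920 = 11.679.
N(t) = K/(1 + A·e^(−rt)) = 49700/(1 + 11.679×e^(−0.305×9)).
e^(−2.745) = 0.064248; denominator = 1 + 11.679×0.064248 = 1.7503.
N = 49700/1.7503 = 28394.7.

28390 adults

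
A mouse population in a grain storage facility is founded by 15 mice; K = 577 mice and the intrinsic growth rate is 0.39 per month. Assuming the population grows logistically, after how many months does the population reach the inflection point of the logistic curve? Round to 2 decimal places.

Logistic growth is fastest at N = K/2 = 288.5.
A = (K − N₀)/N₀ = 37.467. Set K/(1 + A·e^(−rt)) = K/2 → A·e^(−rt) = 1.
e^(−0.39t) = 1/37.467 = 0.0266904, so t = ln(37.467)/0.39 = 3.6235/0.39 = 9.2909.

9.29 months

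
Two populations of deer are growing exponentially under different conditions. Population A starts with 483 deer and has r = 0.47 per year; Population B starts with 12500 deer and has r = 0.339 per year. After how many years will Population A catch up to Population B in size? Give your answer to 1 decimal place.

24.8 years

Set 483·e^(0.47t) = 12500·e^(0.339t).
e^((0.47 − 0.339)t) = 12500/483 → e^(0.131·t) = 25.88.
0.131·t = ln(25.88) = 3.2535, so t = 3.2535/0.131 = 24.836.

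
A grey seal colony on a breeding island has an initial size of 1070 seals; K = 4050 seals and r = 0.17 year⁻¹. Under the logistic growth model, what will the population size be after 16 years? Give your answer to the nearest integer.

A = (K − N₀)/N₀ = (4050 − 1070)/1070 = 2.785.
N(t) = K/(1 + A·e^(−rt)) = 4050/(1 + 2.785×e^(−0.17×16)).
e^(−2.72) = 0.065875; denominator = 1 + 2.785×0.065875 = 1.1835.
N = 4050/1.1835 = 3422.16.

3422 seals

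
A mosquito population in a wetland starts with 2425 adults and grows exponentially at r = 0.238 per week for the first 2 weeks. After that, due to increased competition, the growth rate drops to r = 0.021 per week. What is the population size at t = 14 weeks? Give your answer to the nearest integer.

Phase 1: N(2) = 2425·e^(0.238×2) = 2425·e^0.476 = 3903.34.
Phase 2 runs for 14 − 2 = 12 weeks at r = 0.021.
N(14) = 3903.34·e^(0.021×12) = 3903.34·e^0.252 = 5022.02.

5022 adults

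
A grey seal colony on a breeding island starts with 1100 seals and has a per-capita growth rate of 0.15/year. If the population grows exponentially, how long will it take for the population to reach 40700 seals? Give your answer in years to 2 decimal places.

Set N₀·e^(rt) = 40700: e^(0.15·t) = 40700/1100 = 37.
0.15·t = ln(37) = 3.6109, so t = 3.6109/0.15 = 24.073.

24.07 years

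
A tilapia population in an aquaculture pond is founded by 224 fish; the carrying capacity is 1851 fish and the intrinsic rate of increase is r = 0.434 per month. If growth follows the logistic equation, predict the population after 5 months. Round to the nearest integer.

1012 fish

A = (K − N₀)/N₀ = (1851 − 224)/224 = 7.2634.
N(t) = K/(1 + A·e^(−rt)) = 1851/(1 + 7.2634×e^(−0.434×5)).
e^(−2.17) = 0.11418; denominator = 1 + 7.2634×0.11418 = 1.8293.
N = 1851/1.8293 = 1011.85.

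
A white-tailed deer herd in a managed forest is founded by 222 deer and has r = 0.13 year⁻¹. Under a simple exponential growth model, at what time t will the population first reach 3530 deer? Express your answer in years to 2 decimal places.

21.28 years

Set N₀·e^(rt) = 3530: e^(0.13·t) = 3530/222 = 15.901.
0.13·t = ln(15.901) = 2.7664, so t = 2.7664/0.13 = 21.28.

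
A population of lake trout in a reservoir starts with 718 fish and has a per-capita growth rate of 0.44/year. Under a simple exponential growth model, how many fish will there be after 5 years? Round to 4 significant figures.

N(t) = N₀·e^(rt) = 718 × e^(0.44×5) = 718 × e^2.2.
e^2.2 ≈ 9.025, so N ≈ 718 × 9.025 = 6479.96.

6480 fish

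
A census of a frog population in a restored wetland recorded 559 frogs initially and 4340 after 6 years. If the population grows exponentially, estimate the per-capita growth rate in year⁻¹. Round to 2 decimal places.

0.34 per year

From N(t) = N₀·e^(rt): e^(r·6) = 4340/559 = 7.7639.
r·6 = ln(7.7639) = 2.0495, so r = 2.0495/6 = 0.34158.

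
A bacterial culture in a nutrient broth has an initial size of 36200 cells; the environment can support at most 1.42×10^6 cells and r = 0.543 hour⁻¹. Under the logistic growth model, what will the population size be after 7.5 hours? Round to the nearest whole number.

859991 cells

A = (K − N₀)/N₀ = (1.42×10^6 − 36200)/36200 = 38.227.
N(t) = K/(1 + A·e^(−rt)) = 1.42×10^6/(1 + 38.227×e^(−0.543×7.5)).
e^(−4.073) = 0.017035; denominator = 1 + 38.227×0.017035 = 1.6512.
N = 1.42×10^6/1.6512 = 859991.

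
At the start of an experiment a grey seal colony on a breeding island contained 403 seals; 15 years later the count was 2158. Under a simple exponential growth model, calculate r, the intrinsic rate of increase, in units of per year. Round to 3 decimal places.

From N(t) = N₀·e^(rt): e^(r·15) = 2158/403 = 5.3548.
r·15 = ln(5.3548) = 1.678, so r = 1.678/15 = 0.11187.

0.112 per year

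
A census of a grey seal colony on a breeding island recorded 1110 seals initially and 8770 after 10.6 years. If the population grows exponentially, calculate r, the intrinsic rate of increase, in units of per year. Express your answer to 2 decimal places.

From N(t) = N₀·e^(rt): e^(r·10.6) = 8770/1110 = 7.9009.
r·10.6 = ln(7.9009) = 2.067, so r = 2.067/10.6 = 0.195.

0.19 per year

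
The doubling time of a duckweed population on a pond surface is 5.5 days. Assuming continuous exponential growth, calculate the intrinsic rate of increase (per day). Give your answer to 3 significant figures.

r = ln(2)/t_d = 0.6931/5.5 = 0.12603.

0.126 per day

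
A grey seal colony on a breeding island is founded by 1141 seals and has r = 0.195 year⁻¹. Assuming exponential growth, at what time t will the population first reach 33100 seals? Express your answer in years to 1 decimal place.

Set N₀·e^(rt) = 33100: e^(0.195·t) = 33100/1141 = 29.01.
0.195·t = ln(29.01) = 3.3676, so t = 3.3676/0.195 = 17.27.

17.3 years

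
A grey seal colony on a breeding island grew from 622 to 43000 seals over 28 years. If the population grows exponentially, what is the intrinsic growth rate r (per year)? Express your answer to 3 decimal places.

0.151 per year

From N(t) = N₀·e^(rt): e^(r·28) = 43000/622 = 69.132.
r·28 = ln(69.132) = 4.236, so r = 4.236/28 = 0.15129.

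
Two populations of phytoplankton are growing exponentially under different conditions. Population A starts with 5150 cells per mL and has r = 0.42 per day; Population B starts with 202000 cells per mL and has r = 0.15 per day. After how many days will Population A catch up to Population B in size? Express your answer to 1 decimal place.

Set 5150·e^(0.42t) = 202000·e^(0.15t).
e^((0.42 − 0.15)t) = 202000/5150 → e^(0.27·t) = 39.223.
0.27·t = ln(39.223) = 3.6693, so t = 3.6693/0.27 = 13.59.

13.6 days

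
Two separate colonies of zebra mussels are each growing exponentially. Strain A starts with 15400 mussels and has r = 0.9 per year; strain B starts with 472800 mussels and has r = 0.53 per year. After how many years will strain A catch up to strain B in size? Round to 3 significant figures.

9.25 years

Set 15400·e^(0.9t) = 472800·e^(0.53t).
e^((0.9 − 0.53)t) = 472800/15400 → e^(0.37·t) = 30.701.
0.37·t = ln(30.701) = 3.4243, so t = 3.4243/0.37 = 9.2549.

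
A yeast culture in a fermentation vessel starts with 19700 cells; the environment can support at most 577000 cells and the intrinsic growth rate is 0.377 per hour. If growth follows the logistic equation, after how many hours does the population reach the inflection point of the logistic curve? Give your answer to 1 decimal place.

Logistic growth is fastest at N = K/2 = 288500.
A = (K − N₀)/N₀ = 28.289. Set K/(1 + A·e^(−rt)) = K/2 → A·e^(−rt) = 1.
e^(−0.377t) = 1/28.289 = 0.035349, so t = ln(28.289)/0.377 = 3.3425/0.377 = 8.866.

8.9 hours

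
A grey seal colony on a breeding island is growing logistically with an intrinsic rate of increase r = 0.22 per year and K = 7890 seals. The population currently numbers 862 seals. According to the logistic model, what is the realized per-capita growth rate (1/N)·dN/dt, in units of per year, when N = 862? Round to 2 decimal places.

0.20 per year

(1/N)·dN/dt = r(1 − N/K) = 0.22 × (1 − 862/7890).
= 0.22 × 0.89075 = 0.19596.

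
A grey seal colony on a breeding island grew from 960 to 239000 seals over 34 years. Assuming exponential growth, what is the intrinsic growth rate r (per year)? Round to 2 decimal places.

From N(t) = N₀·e^(rt): e^(r·34) = 239000/960 = 248.96.
r·34 = ln(248.96) = 5.5173, so r = 5.5173/34 = 0.16227.

0.16 per year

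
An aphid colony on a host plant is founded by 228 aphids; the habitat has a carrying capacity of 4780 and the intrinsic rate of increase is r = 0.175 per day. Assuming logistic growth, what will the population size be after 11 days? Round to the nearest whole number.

A = (K − N₀)/N₀ = (4780 − 228)/228 = 19.965.
N(t) = K/(1 + A·e^(−rt)) = 4780/(1 + 19.965×e^(−0.175×11)).
e^(−1.925) = 0.14588; denominator = 1 + 19.965×0.14588 = 3.9124.
N = 4780/3.9124 = 1221.76.

1222 aphids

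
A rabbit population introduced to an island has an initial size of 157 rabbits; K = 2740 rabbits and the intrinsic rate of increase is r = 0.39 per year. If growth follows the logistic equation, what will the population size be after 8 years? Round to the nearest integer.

A = (K − N₀)/N₀ = (2740 − 157)/157 = 16.452.
N(t) = K/(1 + A·e^(−rt)) = 2740/(1 + 16.452×e^(−0.39×8)).
e^(−3.12) = 0.044157; denominator = 1 + 16.452×0.044157 = 1.7265.
N = 2740/1.7265 = 1587.04.

1587 rabbits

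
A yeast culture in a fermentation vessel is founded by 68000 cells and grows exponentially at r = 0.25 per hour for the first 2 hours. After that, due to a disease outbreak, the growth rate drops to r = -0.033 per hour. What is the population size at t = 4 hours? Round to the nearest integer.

104952 cells

Phase 1: N(2) = 68000·e^(0.25×2) = 68000·e^0.5 = 112113.
Phase 2 runs for 4 − 2 = 2 hours at r = -0.033.
N(4) = 112113·e^(-0.033×2) = 112113·e^-0.066 = 104952.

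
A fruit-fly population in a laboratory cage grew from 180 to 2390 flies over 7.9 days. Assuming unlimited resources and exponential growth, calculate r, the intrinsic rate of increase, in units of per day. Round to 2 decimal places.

From N(t) = N₀·e^(rt): e^(r·7.9) = 2390/180 = 13.278.
r·7.9 = ln(13.278) = 2.5861, so r = 2.5861/7.9 = 0.32735.

0.33 per day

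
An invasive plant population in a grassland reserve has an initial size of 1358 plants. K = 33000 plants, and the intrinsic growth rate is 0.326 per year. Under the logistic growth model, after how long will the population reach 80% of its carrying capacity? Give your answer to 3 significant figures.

13.9 years

A = (K − N₀)/N₀ = (33000 − 1358)/1358 = 23.3.
Solve 33000/(1 + 23.3·e^(−0.326t)) = 26400: 1 + 23.3·e^(−0.326t) = 1.25, so e^(−0.326t) = 0.0107294.
−0.326·t = ln(0.0107294) = -4.5348, so t = 4.5348/0.326 = 13.91.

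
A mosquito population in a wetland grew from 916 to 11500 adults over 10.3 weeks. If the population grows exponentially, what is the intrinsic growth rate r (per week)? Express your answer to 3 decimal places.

0.246 per week

From N(t) = N₀·e^(rt): e^(r·10.3) = 11500/916 = 12.555.
r·10.3 = ln(12.555) = 2.5301, so r = 2.5301/10.3 = 0.24564.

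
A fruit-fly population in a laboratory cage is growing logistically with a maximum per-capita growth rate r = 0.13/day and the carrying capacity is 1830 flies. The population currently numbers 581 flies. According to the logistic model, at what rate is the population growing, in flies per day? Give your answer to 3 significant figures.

51.6 flies per day

dN/dt = rN(1 − N/K) = 0.13 × 581 × (1 − 581/1830).
1 − 581/1830 = 0.68251; dN/dt = 0.13 × 581 × 0.68251 = 51.55.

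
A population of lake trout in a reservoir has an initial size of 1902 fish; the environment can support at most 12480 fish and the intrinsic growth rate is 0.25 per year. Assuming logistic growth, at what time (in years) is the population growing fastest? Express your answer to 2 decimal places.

Logistic growth is fastest at N = K/2 = 6240.
A = (K − N₀)/N₀ = 5.5615. Set K/(1 + A·e^(−rt)) = K/2 → A·e^(−rt) = 1.
e^(−0.25t) = 1/5.5615 = 0.179807, so t = ln(5.5615)/0.25 = 1.7159/0.25 = 6.8635.

6.86 years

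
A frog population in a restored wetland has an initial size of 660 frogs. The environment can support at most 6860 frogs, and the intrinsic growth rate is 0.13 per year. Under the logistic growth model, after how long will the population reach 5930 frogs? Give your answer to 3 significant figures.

A = (K − N₀)/N₀ = (6860 − 660)/660 = 9.3939.
Solve 6860/(1 + 9.3939·e^(−0.13t)) = 5930: 1 + 9.3939·e^(−0.13t) = 1.1568, so e^(−0.13t) = 0.0166948.
−0.13·t = ln(0.0166948) = -4.0927, so t = 4.0927/0.13 = 31.482.

31.5 years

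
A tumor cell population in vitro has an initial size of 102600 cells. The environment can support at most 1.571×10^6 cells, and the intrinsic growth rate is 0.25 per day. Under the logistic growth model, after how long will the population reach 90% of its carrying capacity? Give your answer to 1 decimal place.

A = (K − N₀)/N₀ = (1.571×10^6 − 102600)/102600 = 14.312.
Solve 1.571×10^6/(1 + 14.312·e^(−0.25t)) = 1.4139×10^6: 1 + 14.312·e^(−0.25t) = 1.1111, so e^(−0.25t) = 0.00776355.
−0.25·t = ln(0.00776355) = -4.8583, so t = 4.8583/0.25 = 19.433.

19.4 days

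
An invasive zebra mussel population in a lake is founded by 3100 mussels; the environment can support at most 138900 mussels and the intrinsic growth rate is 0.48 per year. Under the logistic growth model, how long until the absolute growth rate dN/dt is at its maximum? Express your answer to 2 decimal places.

7.87 years

Logistic growth is fastest at N = K/2 = 69450.
A = (K − N₀)/N₀ = 43.806. Set K/(1 + A·e^(−rt)) = K/2 → A·e^(−rt) = 1.
e^(−0.48t) = 1/43.806 = 0.0228277, so t = ln(43.806)/0.48 = 3.7798/0.48 = 7.8745.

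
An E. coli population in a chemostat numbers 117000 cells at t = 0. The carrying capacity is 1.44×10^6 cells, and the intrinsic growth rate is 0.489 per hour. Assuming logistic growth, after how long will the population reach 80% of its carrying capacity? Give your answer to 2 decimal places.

A = (K − N₀)/N₀ = (1.44×10^6 − 117000)/117000 = 11.308.
Solve 1.44×10^6/(1 + 11.308·e^(−0.489t)) = 1.152×10^6: 1 + 11.308·e^(−0.489t) = 1.25, so e^(−0.489t) = 0.0221088.
−0.489·t = ln(0.0221088) = -3.8118, so t = 3.8118/0.489 = 7.795.

7.80 hours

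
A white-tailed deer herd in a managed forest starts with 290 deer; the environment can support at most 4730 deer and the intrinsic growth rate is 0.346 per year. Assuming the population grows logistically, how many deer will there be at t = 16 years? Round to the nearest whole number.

A = (K − N₀)/N₀ = (4730 − 290)/290 = 15.31.
N(t) = K/(1 + A·e^(−rt)) = 4730/(1 + 15.31×e^(−0.346×16)).
e^(−5.536) = 0.0039423; denominator = 1 + 15.31×0.0039423 = 1.0604.
N = 4730/1.0604 = 4460.76.

4461 deer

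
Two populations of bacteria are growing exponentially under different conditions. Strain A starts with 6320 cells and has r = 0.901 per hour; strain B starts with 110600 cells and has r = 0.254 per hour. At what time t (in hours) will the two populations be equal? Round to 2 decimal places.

4.42 hours

Set 6320·e^(0.901t) = 110600·e^(0.254t).
e^((0.901 − 0.254)t) = 110600/6320 → e^(0.647·t) = 17.5.
0.647·t = ln(17.5) = 2.8622, so t = 2.8622/0.647 = 4.4238.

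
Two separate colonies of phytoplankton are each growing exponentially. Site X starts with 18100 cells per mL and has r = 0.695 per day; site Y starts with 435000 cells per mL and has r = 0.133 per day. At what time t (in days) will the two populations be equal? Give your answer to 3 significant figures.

Set 18100·e^(0.695t) = 435000·e^(0.133t).
e^((0.695 − 0.133)t) = 435000/18100 → e^(0.562·t) = 24.033.
0.562·t = ln(24.033) = 3.1794, so t = 3.1794/0.562 = 5.6574.

5.66 days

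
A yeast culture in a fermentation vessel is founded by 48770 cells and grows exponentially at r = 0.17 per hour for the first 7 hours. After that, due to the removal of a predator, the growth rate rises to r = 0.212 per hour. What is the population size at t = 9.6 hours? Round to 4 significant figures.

Phase 1: N(7) = 48770·e^(0.17×7) = 48770·e^1.19 = 160311.
Phase 2 runs for 9.6 − 7 = 2.6 hours at r = 0.212.
N(9.6) = 160311·e^(0.212×2.6) = 160311·e^0.5512 = 278193.

278200 cells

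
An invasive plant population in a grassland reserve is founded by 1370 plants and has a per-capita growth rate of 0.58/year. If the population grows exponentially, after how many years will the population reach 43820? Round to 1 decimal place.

6.0 years

Set N₀·e^(rt) = 43820: e^(0.58·t) = 43820/1370 = 31.985.
0.58·t = ln(31.985) = 3.4653, so t = 3.4653/0.58 = 5.9746.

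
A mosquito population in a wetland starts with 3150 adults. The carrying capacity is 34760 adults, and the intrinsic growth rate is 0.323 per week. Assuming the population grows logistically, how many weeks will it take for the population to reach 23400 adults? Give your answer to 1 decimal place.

9.4 weeks

A = (K − N₀)/N₀ = (34760 − 3150)/3150 = 10.035.
Solve 34760/(1 + 10.035·e^(−0.323t)) = 23400: 1 + 10.035·e^(−0.323t) = 1.4855, so e^(−0.323t) = 0.0483781.
−0.323·t = ln(0.0483781) = -3.0287, so t = 3.0287/0.323 = 9.3768.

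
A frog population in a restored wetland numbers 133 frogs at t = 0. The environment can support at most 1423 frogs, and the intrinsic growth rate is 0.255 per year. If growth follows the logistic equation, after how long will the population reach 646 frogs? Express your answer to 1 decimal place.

8.2 years

A = (K − N₀)/N₀ = (1423 − 133)/133 = 9.6992.
Solve 1423/(1 + 9.6992·e^(−0.255t)) = 646: 1 + 9.6992·e^(−0.255t) = 2.2028, so e^(−0.255t) = 0.124008.
−0.255·t = ln(0.124008) = -2.0874, so t = 2.0874/0.255 = 8.1859.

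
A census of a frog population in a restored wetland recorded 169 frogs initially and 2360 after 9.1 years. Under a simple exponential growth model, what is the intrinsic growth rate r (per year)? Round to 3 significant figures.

From N(t) = N₀·e^(rt): e^(r·9.1) = 2360/169 = 13.964.
r·9.1 = ln(13.964) = 2.6365, so r = 2.6365/9.1 = 0.28973.

0.290 per year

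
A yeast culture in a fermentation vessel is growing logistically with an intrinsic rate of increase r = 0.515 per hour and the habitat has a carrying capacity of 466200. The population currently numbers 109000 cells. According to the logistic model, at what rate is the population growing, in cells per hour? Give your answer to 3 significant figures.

dN/dt = rN(1 − N/K) = 0.515 × 109000 × (1 − 109000/466200).
1 − 109000/466200 = 0.76619; dN/dt = 0.515 × 109000 × 0.76619 = 43010.

43000 cells per hour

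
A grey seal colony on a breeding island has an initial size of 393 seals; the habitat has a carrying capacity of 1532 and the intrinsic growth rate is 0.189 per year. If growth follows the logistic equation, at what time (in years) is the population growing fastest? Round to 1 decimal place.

Logistic growth is fastest at N = K/2 = 766.
A = (K − N₀)/N₀ = 2.8982. Set K/(1 + A·e^(−rt)) = K/2 → A·e^(−rt) = 1.
e^(−0.189t) = 1/2.8982 = 0.34504, so t = ln(2.8982)/0.189 = 1.0641/0.189 = 5.6301.

5.6 years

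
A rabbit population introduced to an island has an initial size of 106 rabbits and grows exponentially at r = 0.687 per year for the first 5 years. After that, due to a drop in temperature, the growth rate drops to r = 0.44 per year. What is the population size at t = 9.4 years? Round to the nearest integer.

Phase 1: N(5) = 106·e^(0.687×5) = 106·e^3.435 = 3289.33.
Phase 2 runs for 9.4 − 5 = 4.4 years at r = 0.44.
N(9.4) = 3289.33·e^(0.44×4.4) = 3289.33·e^1.936 = 22798.3.

22798 rabbits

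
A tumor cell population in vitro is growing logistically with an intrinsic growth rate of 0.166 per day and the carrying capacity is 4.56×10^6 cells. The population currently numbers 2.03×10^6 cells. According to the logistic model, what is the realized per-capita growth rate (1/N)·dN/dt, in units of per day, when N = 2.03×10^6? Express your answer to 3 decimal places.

0.092 per day

(1/N)·dN/dt = r(1 − N/K) = 0.166 × (1 − 2.03×10^6/4.56×10^6).
= 0.166 × 0.55482 = 0.092101.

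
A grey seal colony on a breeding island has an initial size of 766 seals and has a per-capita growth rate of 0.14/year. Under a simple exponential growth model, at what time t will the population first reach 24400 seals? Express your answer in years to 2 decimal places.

Set N₀·e^(rt) = 24400: e^(0.14·t) = 24400/766 = 31.854.
0.14·t = ln(31.854) = 3.4612, so t = 3.4612/0.14 = 24.723.

24.72 years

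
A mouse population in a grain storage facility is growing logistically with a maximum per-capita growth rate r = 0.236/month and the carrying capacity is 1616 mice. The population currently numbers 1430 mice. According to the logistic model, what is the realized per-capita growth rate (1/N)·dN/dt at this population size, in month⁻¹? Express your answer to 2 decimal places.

(1/N)·dN/dt = r(1 − N/K) = 0.236 × (1 − 1430/1616).
= 0.236 × 0.1151 = 0.027163.

0.03 per month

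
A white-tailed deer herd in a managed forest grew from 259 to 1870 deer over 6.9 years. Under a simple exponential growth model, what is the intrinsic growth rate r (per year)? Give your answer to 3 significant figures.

0.287 per year

From N(t) = N₀·e^(rt): e^(r·6.9) = 1870/259 = 7.2201.
r·6.9 = ln(7.2201) = 1.9769, so r = 1.9769/6.9 = 0.2865.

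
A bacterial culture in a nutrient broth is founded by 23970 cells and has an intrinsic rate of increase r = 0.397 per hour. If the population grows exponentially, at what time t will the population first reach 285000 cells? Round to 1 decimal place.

Set N₀·e^(rt) = 285000: e^(0.397·t) = 285000/23970 = 11.89.
0.397·t = ln(11.89) = 2.4757, so t = 2.4757/0.397 = 6.236.

6.2 hours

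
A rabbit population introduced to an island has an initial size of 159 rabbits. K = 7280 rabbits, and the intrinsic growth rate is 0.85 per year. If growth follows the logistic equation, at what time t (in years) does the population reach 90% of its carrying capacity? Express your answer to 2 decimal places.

A = (K − N₀)/N₀ = (7280 − 159)/159 = 44.786.
Solve 7280/(1 + 44.786·e^(−0.85t)) = 6552: 1 + 44.786·e^(−0.85t) = 1.1111, so e^(−0.85t) = 0.00248092.
−0.85·t = ln(0.00248092) = -5.9991, so t = 5.9991/0.85 = 7.0578.

7.06 years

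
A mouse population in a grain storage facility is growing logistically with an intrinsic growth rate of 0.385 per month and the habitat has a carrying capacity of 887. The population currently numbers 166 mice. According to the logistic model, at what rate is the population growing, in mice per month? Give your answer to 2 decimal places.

dN/dt = rN(1 − N/K) = 0.385 × 166 × (1 − 166/887).
1 − 166/887 = 0.81285; dN/dt = 0.385 × 166 × 0.81285 = 51.949.

51.95 mice per month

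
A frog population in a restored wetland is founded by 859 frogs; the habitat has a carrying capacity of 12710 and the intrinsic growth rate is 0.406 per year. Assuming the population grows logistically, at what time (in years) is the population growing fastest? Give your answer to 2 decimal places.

Logistic growth is fastest at N = K/2 = 6355.
A = (K − N₀)/N₀ = 13.796. Set K/(1 + A·e^(−rt)) = K/2 → A·e^(−rt) = 1.
e^(−0.406t) = 1/13.796 = 0.0724833, so t = ln(13.796)/0.406 = 2.6244/0.406 = 6.464.

6.46 years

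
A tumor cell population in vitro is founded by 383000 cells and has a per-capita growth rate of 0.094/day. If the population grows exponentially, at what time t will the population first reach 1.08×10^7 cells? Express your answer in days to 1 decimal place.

35.5 days

Set N₀·e^(rt) = 1.08×10^7: e^(0.094·t) = 1.08×10^7/383000 = 28.198.
0.094·t = ln(28.198) = 3.3393, so t = 3.3393/0.094 = 35.524.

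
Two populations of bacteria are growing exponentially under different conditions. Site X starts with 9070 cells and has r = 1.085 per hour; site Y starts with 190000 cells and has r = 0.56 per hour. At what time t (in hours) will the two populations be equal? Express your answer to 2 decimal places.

Set 9070·e^(1.085t) = 190000·e^(0.56t).
e^((1.085 − 0.56)t) = 190000/9070 → e^(0.525·t) = 20.948.
0.525·t = ln(20.948) = 3.0421, so t = 3.0421/0.525 = 5.7944.

5.79 hours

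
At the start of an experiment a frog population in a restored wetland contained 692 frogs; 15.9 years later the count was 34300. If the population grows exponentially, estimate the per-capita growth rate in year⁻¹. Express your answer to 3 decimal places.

From N(t) = N₀·e^(rt): e^(r·15.9) = 34300/692 = 49.566.
r·15.9 = ln(49.566) = 3.9033, so r = 3.9033/15.9 = 0.24549.

0.245 per year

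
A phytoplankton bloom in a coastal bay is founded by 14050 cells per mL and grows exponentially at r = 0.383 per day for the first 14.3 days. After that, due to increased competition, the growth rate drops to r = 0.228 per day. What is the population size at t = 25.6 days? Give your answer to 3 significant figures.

Phase 1: N(14.3) = 14050·e^(0.383×14.3) = 14050·e^5.477 = 3.359416×10^6.
Phase 2 runs for 25.6 − 14.3 = 11.3 days at r = 0.228.
N(25.6) = 3.359416×10^6·e^(0.228×11.3) = 3.359416×10^6·e^2.576 = 4.417536×10^7.

44200000 cells per mL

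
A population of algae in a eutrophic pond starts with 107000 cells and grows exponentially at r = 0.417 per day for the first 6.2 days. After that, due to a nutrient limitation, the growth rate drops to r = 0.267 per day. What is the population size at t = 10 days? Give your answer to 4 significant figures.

3916000 cells

Phase 1: N(6.2) = 107000·e^(0.417×6.2) = 107000·e^2.585 = 1.41974×10^6.
Phase 2 runs for 10 − 6.2 = 3.8 days at r = 0.267.
N(10) = 1.41974×10^6·e^(0.267×3.8) = 1.41974×10^6·e^1.015 = 3.916011×10^6.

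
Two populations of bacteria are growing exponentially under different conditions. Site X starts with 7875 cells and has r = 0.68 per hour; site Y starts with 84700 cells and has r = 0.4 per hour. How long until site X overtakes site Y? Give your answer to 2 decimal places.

8.48 hours

Set 7875·e^(0.68t) = 84700·e^(0.4t).
e^((0.68 − 0.4)t) = 84700/7875 → e^(0.28·t) = 10.756.
0.28·t = ln(10.756) = 2.3754, so t = 2.3754/0.28 = 8.4837.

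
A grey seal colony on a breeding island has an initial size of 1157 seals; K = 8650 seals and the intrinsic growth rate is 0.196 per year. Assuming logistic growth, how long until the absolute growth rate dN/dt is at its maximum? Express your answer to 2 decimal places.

9.53 years

Logistic growth is fastest at N = K/2 = 4325.
A = (K − N₀)/N₀ = 6.4762. Set K/(1 + A·e^(−rt)) = K/2 → A·e^(−rt) = 1.
e^(−0.196t) = 1/6.4762 = 0.154411, so t = ln(6.4762)/0.196 = 1.8681/0.196 = 9.5313.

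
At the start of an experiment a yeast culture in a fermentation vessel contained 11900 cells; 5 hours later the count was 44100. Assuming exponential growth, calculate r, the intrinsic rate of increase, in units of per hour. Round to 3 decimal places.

From N(t) = N₀·e^(rt): e^(r·5) = 44100/11900 = 3.7059.
r·5 = ln(3.7059) = 1.3099, so r = 1.3099/5 = 0.26198.

0.262 per hour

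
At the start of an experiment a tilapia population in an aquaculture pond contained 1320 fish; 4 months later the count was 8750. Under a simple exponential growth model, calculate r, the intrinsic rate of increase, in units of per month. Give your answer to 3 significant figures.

0.473 per month

From N(t) = N₀·e^(rt): e^(r·4) = 8750/1320 = 6.6288.
r·4 = ln(6.6288) = 1.8914, so r = 1.8914/4 = 0.47286.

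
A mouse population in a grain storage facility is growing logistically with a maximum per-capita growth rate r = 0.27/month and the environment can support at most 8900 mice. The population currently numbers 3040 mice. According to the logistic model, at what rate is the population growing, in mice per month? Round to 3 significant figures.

540 mice per month

dN/dt = rN(1 − N/K) = 0.27 × 3040 × (1 − 3040/8900).
1 − 3040/8900 = 0.65843; dN/dt = 0.27 × 3040 × 0.65843 = 540.44.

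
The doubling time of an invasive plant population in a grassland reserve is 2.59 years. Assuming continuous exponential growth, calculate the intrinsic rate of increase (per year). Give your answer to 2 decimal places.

0.27 per year

r = ln(2)/t_d = 0.6931/2.59 = 0.26762.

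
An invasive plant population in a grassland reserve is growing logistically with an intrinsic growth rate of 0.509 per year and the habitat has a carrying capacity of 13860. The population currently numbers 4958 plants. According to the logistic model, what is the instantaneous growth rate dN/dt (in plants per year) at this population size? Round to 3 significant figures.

dN/dt = rN(1 − N/K) = 0.509 × 4958 × (1 − 4958/13860).
1 − 4958/13860 = 0.64228; dN/dt = 0.509 × 4958 × 0.64228 = 1620.9.

1620 plants per year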